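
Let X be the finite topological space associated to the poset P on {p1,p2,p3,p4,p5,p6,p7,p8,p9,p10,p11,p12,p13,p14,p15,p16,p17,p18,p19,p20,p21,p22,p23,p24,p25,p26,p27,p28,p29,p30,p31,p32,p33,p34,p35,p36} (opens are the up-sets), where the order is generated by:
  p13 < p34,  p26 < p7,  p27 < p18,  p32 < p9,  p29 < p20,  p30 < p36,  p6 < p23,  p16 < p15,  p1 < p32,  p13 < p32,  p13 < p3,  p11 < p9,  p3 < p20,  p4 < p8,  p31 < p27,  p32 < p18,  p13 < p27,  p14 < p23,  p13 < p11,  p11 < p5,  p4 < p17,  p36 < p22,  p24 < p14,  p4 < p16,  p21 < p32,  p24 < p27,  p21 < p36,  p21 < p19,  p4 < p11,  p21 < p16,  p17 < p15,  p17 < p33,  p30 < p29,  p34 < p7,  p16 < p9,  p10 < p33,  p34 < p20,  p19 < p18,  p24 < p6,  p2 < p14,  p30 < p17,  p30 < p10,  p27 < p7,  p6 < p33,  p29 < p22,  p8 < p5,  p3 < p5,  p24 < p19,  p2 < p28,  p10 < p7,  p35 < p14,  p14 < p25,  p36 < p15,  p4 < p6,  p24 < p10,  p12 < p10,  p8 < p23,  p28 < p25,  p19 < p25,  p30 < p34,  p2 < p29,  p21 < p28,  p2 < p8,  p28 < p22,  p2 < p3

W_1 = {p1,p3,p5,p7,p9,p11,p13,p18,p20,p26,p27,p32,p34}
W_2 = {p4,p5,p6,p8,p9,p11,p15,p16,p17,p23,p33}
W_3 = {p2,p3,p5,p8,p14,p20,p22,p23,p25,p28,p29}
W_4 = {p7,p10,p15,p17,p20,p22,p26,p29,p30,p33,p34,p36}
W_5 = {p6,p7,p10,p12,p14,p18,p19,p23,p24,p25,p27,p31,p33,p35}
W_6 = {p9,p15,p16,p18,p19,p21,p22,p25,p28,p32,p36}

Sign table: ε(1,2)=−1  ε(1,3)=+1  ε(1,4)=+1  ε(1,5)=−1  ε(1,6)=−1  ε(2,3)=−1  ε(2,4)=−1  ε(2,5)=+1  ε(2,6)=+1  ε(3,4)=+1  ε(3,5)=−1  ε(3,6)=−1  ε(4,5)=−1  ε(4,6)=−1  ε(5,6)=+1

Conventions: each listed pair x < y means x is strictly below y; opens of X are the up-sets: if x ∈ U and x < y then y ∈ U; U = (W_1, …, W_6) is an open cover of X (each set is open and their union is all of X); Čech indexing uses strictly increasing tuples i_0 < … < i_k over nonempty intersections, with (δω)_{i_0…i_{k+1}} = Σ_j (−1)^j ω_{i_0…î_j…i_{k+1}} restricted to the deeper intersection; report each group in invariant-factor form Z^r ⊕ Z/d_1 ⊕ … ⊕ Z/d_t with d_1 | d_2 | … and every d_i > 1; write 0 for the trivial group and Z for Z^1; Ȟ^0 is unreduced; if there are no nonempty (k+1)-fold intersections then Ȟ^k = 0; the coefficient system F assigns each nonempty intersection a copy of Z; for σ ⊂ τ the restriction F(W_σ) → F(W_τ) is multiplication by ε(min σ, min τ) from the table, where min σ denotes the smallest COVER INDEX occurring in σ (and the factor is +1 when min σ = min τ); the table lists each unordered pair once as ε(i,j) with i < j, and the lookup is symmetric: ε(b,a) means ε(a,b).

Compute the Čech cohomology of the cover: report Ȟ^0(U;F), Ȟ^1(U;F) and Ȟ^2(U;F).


Ȟ^0 = Z; Ȟ^1 = 0; Ȟ^2 = Z/2

nonempty intersections:
  W12={p5,p9,p11} W13={p3,p5,p20} W14={p7,p20,p26,p34} W15={p7,p18,p27} W16={p9,p18,p32} W23={p5,p8,p23} W24={p15,p17,p33} W25={p6,p23,p33} W26={p9,p15,p16} W34={p20,p22,p29} W35={p14,p23,p25} W36={p22,p25,p28} W45={p7,p10,p33} W46={p15,p22,p36} W56={p18,p19,p25}
  W123={p5} W126={p9} W134={p20} W145={p7} W156={p18} W235={p23} W245={p33} W246={p15} W346={p22} W356={p25}
C dims 6,15,10; δ0: rk 5, SNF 1^5; δ1: rk 10, SNF 1^9·2
Ȟ^0: (6−5)−0=1 ⇒ Z
Ȟ^1: (15−10)−5=0 ⇒ 0
Ȟ^2: (10−0)−10=0 plus torsion [2] ⇒ Z/2


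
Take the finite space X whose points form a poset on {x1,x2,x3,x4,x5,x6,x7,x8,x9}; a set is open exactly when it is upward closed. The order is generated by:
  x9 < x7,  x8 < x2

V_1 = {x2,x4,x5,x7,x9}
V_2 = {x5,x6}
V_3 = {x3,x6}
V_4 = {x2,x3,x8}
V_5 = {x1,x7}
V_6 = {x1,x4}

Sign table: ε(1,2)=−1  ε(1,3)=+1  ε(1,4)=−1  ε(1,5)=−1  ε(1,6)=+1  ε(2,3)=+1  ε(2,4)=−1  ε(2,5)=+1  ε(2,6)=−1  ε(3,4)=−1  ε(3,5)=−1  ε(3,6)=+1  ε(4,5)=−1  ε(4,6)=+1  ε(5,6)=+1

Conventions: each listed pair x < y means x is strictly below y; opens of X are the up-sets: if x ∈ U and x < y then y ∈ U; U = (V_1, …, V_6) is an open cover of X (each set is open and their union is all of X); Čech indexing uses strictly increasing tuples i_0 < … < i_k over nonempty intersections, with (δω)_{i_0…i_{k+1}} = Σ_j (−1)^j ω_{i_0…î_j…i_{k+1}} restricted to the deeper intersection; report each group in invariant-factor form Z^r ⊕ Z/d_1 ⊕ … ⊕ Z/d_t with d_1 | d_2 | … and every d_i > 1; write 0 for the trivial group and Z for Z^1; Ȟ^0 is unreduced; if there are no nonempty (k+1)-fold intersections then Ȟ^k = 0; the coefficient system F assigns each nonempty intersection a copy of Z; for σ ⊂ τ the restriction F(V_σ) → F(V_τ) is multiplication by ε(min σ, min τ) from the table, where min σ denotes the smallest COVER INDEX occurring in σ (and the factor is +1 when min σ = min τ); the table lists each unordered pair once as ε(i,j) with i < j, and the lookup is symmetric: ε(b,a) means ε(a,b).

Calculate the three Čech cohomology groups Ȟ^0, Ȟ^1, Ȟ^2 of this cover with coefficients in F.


cover nerve:
  V12={x5} V14={x2} V15={x7} V16={x4} V23={x6} V34={x3} V56={x1}
C dims 6,7; δ0: rk 6, SNF 1^5·2
Ȟ^0: (6−6)−0=0 ⇒ 0
Ȟ^1: (7−0)−6=1 plus torsion [2] ⇒ Z ⊕ Z/2
Ȟ^2: (0−0)−0=0 ⇒ 0

Ȟ^0 ≅ 0, Ȟ^1 ≅ Z ⊕ Z/2 and Ȟ^2 ≅ 0


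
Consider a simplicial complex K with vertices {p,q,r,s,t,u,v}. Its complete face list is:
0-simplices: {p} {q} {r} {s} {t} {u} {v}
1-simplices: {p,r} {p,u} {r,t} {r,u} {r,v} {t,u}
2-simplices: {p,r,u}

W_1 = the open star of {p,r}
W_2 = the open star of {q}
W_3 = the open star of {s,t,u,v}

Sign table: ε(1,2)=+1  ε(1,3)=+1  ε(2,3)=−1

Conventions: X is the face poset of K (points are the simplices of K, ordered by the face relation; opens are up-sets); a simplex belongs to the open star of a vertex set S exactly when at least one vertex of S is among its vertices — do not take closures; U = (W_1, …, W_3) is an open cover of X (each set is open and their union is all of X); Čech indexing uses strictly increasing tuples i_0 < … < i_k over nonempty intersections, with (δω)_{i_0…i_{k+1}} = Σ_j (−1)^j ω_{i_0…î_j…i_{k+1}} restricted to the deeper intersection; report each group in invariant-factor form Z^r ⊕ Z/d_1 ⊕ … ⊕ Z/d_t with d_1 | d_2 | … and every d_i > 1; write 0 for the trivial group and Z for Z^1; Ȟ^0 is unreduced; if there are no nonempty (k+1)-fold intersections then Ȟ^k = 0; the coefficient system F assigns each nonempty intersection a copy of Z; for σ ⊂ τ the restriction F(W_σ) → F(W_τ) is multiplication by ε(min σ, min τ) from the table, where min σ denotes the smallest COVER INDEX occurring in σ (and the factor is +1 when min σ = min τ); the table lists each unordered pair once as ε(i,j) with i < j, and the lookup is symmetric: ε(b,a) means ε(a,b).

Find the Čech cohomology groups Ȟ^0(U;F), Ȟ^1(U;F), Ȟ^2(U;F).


cover nerve:
  W1={{p},{r},{p,r},{p,u},{r,t},{r,u},{r,v},{p,r,u}} W2={{q}} W3={{s},{t},{u},{v},{p,u},{r,t},{r,u},{r,v},{t,u},{p,r,u}}
  W13={{p,u},{r,t},{r,u},{r,v},{p,r,u}}
C dims 3,1; δ0: rk 1, SNF 1^1
Ȟ^0: (3−1)−0=2 ⇒ Z^2
Ȟ^1: (1−0)−1=0 ⇒ 0
Ȟ^2: (0−0)−0=0 ⇒ 0

Ȟ^0 = Z^2, Ȟ^1 = 0 and Ȟ^2 = 0


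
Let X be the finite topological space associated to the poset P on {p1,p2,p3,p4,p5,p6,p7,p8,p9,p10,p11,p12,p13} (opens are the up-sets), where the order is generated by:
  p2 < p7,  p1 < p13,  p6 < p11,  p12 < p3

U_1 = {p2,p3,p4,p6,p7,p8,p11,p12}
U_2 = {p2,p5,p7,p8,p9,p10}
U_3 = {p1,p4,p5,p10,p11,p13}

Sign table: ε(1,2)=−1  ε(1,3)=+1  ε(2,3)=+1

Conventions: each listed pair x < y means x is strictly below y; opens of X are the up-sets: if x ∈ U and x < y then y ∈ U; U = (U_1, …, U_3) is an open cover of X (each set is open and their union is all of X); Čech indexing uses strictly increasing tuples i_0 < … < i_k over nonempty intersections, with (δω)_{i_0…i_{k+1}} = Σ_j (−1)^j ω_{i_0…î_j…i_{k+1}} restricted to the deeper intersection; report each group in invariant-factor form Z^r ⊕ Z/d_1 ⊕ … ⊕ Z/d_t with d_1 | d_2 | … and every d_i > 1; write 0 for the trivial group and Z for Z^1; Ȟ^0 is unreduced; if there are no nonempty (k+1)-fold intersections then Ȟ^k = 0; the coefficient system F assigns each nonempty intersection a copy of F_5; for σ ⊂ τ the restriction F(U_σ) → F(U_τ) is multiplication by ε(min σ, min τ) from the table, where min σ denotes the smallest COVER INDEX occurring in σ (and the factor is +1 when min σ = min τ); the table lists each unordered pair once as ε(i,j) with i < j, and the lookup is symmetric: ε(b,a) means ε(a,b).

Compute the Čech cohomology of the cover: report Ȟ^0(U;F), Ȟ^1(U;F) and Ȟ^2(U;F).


Ȟ^0(U;F) ≅ 0; Ȟ^1(U;F) ≅ 0; Ȟ^2(U;F) ≅ 0

nonempty overlaps:
  U12={p2,p7,p8} U13={p4,p11} U23={p5,p10}
C dims 3,3; δ0: rk_F5 3
degree 0: 3−3−0 = 0 → Ȟ^0 ≅ 0
degree 1: 3−0−3 = 0 → Ȟ^1 ≅ 0
degree 2: 0−0−0 = 0 → Ȟ^2 ≅ 0


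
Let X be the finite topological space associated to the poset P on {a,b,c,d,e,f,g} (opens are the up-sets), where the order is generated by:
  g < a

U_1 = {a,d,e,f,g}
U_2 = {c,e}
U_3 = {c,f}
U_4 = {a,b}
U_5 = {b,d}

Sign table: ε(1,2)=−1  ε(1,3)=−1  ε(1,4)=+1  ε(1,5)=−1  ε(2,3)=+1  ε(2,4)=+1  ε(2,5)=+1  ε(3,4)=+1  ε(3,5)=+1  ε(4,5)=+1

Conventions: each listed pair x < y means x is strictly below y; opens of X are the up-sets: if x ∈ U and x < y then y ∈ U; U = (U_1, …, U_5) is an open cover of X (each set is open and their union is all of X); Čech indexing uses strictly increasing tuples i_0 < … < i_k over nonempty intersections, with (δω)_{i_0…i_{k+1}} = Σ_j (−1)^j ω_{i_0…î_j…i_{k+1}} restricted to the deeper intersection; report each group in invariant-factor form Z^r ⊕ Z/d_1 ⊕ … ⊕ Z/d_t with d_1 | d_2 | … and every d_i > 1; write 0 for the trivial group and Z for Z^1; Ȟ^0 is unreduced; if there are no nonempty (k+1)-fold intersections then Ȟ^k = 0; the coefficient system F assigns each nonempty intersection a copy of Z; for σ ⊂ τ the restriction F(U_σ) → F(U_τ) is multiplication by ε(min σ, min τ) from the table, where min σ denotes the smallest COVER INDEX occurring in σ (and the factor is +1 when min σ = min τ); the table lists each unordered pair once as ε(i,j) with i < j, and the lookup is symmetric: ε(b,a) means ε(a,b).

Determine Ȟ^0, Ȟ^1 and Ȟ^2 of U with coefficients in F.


intersection data:
  U12={e} U13={f} U14={a} U15={d} U23={c} U45={b}
C dims 5,6; δ0: rk 5, SNF 1^4·2
Ȟ^0 = (5 − 5) − 0 = 0, so Ȟ^0 ≅ 0
Ȟ^1 = (6 − 0) − 5 = 1 plus torsion [2], so Ȟ^1 ≅ Z ⊕ Z/2
Ȟ^2 = (0 − 0) − 0 = 0, so Ȟ^2 ≅ 0

Ȟ^0 ≅ 0,  Ȟ^1 ≅ Z ⊕ Z/2,  Ȟ^2 ≅ 0


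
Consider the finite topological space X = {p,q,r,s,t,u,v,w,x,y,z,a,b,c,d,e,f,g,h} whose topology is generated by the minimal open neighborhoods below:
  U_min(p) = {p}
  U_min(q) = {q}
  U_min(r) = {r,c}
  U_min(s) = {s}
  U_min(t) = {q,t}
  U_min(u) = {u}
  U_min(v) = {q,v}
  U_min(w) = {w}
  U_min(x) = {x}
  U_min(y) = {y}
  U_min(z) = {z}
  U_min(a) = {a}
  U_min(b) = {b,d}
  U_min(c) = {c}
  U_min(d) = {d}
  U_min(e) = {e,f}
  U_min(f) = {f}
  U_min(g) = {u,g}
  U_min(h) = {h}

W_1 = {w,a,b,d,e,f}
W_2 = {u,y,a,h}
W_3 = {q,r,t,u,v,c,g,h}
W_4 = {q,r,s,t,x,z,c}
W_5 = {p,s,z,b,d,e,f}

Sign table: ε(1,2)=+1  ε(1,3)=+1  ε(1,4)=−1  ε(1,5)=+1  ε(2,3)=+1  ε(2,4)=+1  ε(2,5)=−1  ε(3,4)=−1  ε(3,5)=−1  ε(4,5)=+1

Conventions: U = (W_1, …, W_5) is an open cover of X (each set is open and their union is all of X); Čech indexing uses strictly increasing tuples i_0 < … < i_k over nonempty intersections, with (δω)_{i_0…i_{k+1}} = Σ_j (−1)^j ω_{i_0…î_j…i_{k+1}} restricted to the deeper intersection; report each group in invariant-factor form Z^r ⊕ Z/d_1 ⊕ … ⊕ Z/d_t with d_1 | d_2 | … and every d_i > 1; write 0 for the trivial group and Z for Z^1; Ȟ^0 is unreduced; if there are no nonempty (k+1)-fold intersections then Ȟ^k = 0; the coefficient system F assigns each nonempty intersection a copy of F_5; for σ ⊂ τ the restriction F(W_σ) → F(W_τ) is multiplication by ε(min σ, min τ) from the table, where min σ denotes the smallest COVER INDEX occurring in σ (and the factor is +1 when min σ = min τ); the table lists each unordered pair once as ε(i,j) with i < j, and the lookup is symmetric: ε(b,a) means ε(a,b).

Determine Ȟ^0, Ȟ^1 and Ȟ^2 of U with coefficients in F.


nerve simplices:
  W12={a} W15={b,d,e,f} W23={u,h} W34={q,r,t,c} W45={s,z}
C dims 5,5; δ0: rk_F5 5
degree 0: 5−5−0 = 0 → Ȟ^0 ≅ 0
degree 1: 5−0−5 = 0 → Ȟ^1 ≅ 0
degree 2: 0−0−0 = 0 → Ȟ^2 ≅ 0

Ȟ^0 ≅ 0, Ȟ^1 ≅ 0, Ȟ^2 ≅ 0


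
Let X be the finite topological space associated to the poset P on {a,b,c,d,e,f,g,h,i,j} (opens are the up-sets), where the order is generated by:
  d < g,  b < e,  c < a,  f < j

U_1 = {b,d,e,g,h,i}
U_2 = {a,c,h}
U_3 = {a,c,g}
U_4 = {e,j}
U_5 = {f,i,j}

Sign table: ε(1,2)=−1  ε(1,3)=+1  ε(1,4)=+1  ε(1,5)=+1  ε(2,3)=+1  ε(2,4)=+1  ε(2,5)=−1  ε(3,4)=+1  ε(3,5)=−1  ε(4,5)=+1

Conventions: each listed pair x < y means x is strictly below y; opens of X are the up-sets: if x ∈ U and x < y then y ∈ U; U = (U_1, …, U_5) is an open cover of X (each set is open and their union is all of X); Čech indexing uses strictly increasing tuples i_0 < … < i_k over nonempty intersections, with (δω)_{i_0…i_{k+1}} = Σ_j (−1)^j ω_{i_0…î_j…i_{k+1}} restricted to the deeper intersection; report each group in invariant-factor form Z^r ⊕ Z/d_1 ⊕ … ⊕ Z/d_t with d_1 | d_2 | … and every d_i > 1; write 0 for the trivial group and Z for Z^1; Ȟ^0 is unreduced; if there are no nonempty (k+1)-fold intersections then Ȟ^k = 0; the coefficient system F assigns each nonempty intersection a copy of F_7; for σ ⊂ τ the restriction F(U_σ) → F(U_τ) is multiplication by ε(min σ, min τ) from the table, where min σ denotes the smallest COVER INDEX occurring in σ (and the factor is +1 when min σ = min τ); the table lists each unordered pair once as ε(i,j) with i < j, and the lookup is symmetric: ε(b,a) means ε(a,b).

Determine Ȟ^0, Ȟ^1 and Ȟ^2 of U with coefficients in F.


Ȟ^0(U;F) ≅ 0,  Ȟ^1(U;F) ≅ Z/7,  Ȟ^2(U;F) ≅ 0

nonempty overlaps:
  U12={h} U13={g} U14={e} U15={i} U23={a,c} U45={j}
C dims 5,6; δ0: rk_F7 5
degree 0: 5−5−0 = 0 → Ȟ^0 ≅ 0
degree 1: 6−0−5 = 1 → Ȟ^1 ≅ Z/7
degree 2: 0−0−0 = 0 → Ȟ^2 ≅ 0


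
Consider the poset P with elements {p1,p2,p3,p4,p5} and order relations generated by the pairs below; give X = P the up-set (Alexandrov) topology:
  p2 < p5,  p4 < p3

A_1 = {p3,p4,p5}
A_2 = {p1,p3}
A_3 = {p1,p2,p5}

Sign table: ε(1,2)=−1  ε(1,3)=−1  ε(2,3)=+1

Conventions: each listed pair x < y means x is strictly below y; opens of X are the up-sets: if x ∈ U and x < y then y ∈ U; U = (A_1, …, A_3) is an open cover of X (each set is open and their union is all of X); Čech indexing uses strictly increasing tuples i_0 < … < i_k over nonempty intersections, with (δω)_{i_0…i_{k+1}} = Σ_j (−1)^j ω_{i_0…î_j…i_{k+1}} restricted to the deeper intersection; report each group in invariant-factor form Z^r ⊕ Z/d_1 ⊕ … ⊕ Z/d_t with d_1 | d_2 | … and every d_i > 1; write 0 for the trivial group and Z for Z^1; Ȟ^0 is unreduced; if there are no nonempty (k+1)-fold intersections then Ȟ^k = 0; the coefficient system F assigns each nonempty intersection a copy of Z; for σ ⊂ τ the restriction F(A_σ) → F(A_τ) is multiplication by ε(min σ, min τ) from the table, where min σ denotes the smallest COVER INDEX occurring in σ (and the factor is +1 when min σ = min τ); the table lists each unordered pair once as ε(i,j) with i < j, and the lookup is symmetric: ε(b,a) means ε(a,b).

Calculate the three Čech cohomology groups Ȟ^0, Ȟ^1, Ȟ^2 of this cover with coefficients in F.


cover nerve:
  A12={p3} A13={p5} A23={p1}
C dims 3,3; δ0: rk 2, SNF 1^2
Ȟ^0: (3−2)−0=1 ⇒ Z
Ȟ^1: (3−0)−2=1 ⇒ Z
Ȟ^2: (0−0)−0=0 ⇒ 0

Ȟ^0 = Z; Ȟ^1 = Z; Ȟ^2 = 0


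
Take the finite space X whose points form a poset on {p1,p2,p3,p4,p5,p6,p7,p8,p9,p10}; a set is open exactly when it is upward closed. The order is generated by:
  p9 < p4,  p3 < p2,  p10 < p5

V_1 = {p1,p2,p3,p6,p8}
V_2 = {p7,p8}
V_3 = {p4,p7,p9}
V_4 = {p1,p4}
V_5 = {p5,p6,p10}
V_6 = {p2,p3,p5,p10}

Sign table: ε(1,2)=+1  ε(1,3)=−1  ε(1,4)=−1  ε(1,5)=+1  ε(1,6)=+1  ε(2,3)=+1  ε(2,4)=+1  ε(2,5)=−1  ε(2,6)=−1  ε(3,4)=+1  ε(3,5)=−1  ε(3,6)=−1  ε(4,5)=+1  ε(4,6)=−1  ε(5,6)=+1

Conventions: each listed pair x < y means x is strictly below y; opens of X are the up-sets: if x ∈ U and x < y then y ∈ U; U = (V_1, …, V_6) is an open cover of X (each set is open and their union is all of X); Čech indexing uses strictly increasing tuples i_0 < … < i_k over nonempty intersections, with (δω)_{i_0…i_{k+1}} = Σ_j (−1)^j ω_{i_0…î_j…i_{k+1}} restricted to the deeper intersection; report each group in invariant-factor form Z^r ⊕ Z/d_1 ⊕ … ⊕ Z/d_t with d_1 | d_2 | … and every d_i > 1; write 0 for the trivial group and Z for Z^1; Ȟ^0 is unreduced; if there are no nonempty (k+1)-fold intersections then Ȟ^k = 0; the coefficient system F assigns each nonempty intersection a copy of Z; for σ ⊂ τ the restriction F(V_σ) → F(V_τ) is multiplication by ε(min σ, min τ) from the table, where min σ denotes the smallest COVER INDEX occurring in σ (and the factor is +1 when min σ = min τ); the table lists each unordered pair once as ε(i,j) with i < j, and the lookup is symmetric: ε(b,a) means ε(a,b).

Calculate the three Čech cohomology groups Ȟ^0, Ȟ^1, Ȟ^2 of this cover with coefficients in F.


Ȟ^0 = 0, Ȟ^1 = Z ⊕ Z/2, Ȟ^2 = 0

cover nerve:
  V12={p8} V14={p1} V15={p6} V16={p2,p3} V23={p7} V34={p4} V56={p5,p10}
C dims 6,7; δ0: rk 6, SNF 1^5·2
Ȟ^0: (6−6)−0=0 ⇒ 0
Ȟ^1: (7−0)−6=1 plus torsion [2] ⇒ Z ⊕ Z/2
Ȟ^2: (0−0)−0=0 ⇒ 0


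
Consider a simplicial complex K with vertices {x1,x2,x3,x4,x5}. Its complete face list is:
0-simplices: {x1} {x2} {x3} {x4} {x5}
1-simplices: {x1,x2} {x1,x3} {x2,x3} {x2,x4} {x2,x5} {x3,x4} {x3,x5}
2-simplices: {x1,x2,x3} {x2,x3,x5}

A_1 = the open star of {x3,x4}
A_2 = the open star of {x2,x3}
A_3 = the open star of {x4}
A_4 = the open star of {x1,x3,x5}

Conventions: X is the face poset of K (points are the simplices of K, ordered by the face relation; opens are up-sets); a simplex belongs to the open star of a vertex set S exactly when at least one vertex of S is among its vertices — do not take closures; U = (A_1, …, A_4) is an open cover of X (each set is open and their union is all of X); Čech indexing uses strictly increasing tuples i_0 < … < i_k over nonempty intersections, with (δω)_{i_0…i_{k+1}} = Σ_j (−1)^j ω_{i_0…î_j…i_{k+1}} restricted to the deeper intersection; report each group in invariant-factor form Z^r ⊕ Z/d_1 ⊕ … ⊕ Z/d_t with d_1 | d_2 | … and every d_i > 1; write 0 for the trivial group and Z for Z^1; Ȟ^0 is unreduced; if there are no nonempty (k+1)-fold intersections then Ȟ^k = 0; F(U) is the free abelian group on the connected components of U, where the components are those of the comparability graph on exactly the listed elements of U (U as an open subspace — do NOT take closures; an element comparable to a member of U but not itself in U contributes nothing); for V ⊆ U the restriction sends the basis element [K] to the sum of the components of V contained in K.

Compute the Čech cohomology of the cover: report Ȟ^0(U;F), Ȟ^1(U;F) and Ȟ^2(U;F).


Ȟ^0 ≅ Z,  Ȟ^1 ≅ Z,  Ȟ^2 ≅ 0

cover nerve:
  A1={{x3},{x4},{x1,x3},{x2,x3},{x2,x4},{x3,x4},{x3,x5},{x1,x2,x3},{x2,x3,x5}} A2={{x2},{x3},{x1,x2},{x1,x3},{x2,x3},{x2,x4},{x2,x5},{x3,x4},{x3,x5},{x1,x2,x3},{x2,x3,x5}} A3={{x4},{x2,x4},{x3,x4}} A4={{x1},{x3},{x5},{x1,x2},{x1,x3},{x2,x3},{x2,x5},{x3,x4},{x3,x5},{x1,x2,x3},{x2,x3,x5}}
  A12={{x3},{x1,x3},{x2,x3},{x2,x4},{x3,x4},{x3,x5},{x1,x2,x3},{x2,x3,x5}} A13={{x4},{x2,x4},{x3,x4}} A14={{x3},{x1,x3},{x2,x3},{x3,x4},{x3,x5},{x1,x2,x3},{x2,x3,x5}} A23={{x2,x4},{x3,x4}} A24={{x3},{x1,x2},{x1,x3},{x2,x3},{x2,x5},{x3,x4},{x3,x5},{x1,x2,x3},{x2,x3,x5}} A34={{x3,x4}}
  A123={{x2,x4},{x3,x4}} A124={{x3},{x1,x3},{x2,x3},{x3,x4},{x3,x5},{x1,x2,x3},{x2,x3,x5}} A134={{x3,x4}} A234={{x3,x4}}
  A1234={{x3,x4}}
components per intersection:
  A1: {{x3},{x4},{x1,x3},{x2,x3},{x2,x4},{x3,x4},{x3,x5},{x1,x2,x3},{x2,x3,x5}}
  A2: {{x2},{x3},{x1,x2},{x1,x3},{x2,x3},{x2,x4},{x2,x5},{x3,x4},{x3,x5},{x1,x2,x3},{x2,x3,x5}}
  A3: {{x4},{x2,x4},{x3,x4}}
  A4: {{x1},{x3},{x5},{x1,x2},{x1,x3},{x2,x3},{x2,x5},{x3,x4},{x3,x5},{x1,x2,x3},{x2,x3,x5}}
  A12: {{x3},{x1,x3},{x2,x3},{x3,x4},{x3,x5},{x1,x2,x3},{x2,x3,x5}} {{x2,x4}}
  A13: {{x4},{x2,x4},{x3,x4}}
  A14: {{x3},{x1,x3},{x2,x3},{x3,x4},{x3,x5},{x1,x2,x3},{x2,x3,x5}}
  A23: {{x2,x4}} {{x3,x4}}
  A24: {{x3},{x1,x2},{x1,x3},{x2,x3},{x2,x5},{x3,x4},{x3,x5},{x1,x2,x3},{x2,x3,x5}}
  A34: {{x3,x4}}
  A123: {{x2,x4}} {{x3,x4}}
  A124: {{x3},{x1,x3},{x2,x3},{x3,x4},{x3,x5},{x1,x2,x3},{x2,x3,x5}}
  A134: {{x3,x4}}
  A234: {{x3,x4}}
  A1234: {{x3,x4}}
C dims 4,8,5,1; δ0: rk 3, SNF 1^3; δ1: rk 4, SNF 1^4; δ2: rk 1, SNF 1^1
Ȟ^0: (4−3)−0=1 ⇒ Z
Ȟ^1: (8−4)−3=1 ⇒ Z
Ȟ^2: (5−1)−4=0 ⇒ 0


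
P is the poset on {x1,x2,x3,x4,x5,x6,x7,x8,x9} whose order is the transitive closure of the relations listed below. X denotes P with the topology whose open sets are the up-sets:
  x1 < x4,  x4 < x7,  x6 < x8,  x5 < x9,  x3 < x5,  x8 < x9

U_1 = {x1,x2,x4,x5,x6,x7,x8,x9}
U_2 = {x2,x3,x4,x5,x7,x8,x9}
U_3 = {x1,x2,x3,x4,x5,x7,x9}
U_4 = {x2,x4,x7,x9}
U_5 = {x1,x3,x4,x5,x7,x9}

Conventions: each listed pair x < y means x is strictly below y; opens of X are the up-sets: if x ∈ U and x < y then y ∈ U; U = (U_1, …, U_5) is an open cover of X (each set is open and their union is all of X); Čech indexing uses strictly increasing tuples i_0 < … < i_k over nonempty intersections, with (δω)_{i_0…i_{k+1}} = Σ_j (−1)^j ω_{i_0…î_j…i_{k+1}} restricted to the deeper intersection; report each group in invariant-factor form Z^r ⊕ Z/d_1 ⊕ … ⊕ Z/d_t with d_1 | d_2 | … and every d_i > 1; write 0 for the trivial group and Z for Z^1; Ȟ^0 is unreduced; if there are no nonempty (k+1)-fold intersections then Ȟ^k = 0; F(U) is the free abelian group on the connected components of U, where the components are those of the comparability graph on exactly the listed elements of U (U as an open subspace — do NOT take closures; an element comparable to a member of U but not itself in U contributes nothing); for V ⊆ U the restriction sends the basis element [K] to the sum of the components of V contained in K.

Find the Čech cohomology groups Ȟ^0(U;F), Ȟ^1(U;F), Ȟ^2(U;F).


cover nerve:
  U12={x2,x4,x5,x7,x8,x9} U13={x1,x2,x4,x5,x7,x9} U14={x2,x4,x7,x9} U15={x1,x4,x5,x7,x9} U23={x2,x3,x4,x5,x7,x9} U24={x2,x4,x7,x9} U25={x3,x4,x5,x7,x9} U34={x2,x4,x7,x9} U35={x1,x3,x4,x5,x7,x9} U45={x4,x7,x9}
  U123={x2,x4,x5,x7,x9} U124={x2,x4,x7,x9} U125={x4,x5,x7,x9} U134={x2,x4,x7,x9} U135={x1,x4,x5,x7,x9} U145={x4,x7,x9} U234={x2,x4,x7,x9} U235={x3,x4,x5,x7,x9} U245={x4,x7,x9} U345={x4,x7,x9}
  U1234={x2,x4,x7,x9} U1235={x4,x5,x7,x9} U1245={x4,x7,x9} U1345={x4,x7,x9} U2345={x4,x7,x9}
  U12345={x4,x7,x9}
components per intersection:
  U1: {x1,x4,x7} {x2} {x5,x6,x8,x9}
  U2: {x2} {x3,x5,x8,x9} {x4,x7}
  U3: {x1,x4,x7} {x2} {x3,x5,x9}
  U4: {x2} {x4,x7} {x9}
  U5: {x1,x4,x7} {x3,x5,x9}
  U12: {x2} {x4,x7} {x5,x8,x9}
  U13: {x1,x4,x7} {x2} {x5,x9}
  U14: {x2} {x4,x7} {x9}
  U15: {x1,x4,x7} {x5,x9}
  U23: {x2} {x3,x5,x9} {x4,x7}
  U24: {x2} {x4,x7} {x9}
  U25: {x3,x5,x9} {x4,x7}
  U34: {x2} {x4,x7} {x9}
  U35: {x1,x4,x7} {x3,x5,x9}
  U45: {x4,x7} {x9}
  U123: {x2} {x4,x7} {x5,x9}
  U124: {x2} {x4,x7} {x9}
  U125: {x4,x7} {x5,x9}
  U134: {x2} {x4,x7} {x9}
  U135: {x1,x4,x7} {x5,x9}
  U145: {x4,x7} {x9}
  U234: {x2} {x4,x7} {x9}
  U235: {x3,x5,x9} {x4,x7}
  U245: {x4,x7} {x9}
  U345: {x4,x7} {x9}
  U1234: {x2} {x4,x7} {x9}
  U1235: {x4,x7} {x5,x9}
  U1245: {x4,x7} {x9}
  U1345: {x4,x7} {x9}
  U2345: {x4,x7} {x9}
  U12345: {x4,x7} {x9}
C dims 14,26,24,11; δ0: rk 11, SNF 1^11; δ1: rk 15, SNF 1^15; δ2: rk 9, SNF 1^9
Ȟ^0: (14−11)−0=3 ⇒ Z^3
Ȟ^1: (26−15)−11=0 ⇒ 0
Ȟ^2: (24−9)−15=0 ⇒ 0

Ȟ^0 ≅ Z^3; Ȟ^1 ≅ 0; Ȟ^2 ≅ 0


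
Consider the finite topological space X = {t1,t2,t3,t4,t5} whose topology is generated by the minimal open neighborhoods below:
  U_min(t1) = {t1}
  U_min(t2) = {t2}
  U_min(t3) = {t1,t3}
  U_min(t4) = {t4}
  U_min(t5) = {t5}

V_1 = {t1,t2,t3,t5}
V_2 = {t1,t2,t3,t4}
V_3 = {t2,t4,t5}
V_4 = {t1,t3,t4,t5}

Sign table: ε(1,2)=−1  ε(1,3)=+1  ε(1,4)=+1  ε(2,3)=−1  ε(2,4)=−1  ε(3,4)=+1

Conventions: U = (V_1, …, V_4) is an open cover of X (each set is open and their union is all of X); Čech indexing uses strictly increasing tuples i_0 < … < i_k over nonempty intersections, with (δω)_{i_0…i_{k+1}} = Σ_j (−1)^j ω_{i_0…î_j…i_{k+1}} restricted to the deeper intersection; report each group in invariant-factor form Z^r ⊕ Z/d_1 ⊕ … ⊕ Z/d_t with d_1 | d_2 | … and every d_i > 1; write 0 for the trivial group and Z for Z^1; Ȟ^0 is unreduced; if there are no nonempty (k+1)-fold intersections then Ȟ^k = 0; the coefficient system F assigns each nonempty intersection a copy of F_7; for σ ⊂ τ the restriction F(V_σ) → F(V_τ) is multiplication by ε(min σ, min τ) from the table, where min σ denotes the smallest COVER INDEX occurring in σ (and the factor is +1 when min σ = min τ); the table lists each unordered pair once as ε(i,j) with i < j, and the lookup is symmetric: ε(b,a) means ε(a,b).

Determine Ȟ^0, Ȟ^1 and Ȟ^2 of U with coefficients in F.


Ȟ^0 ≅ Z/7,  Ȟ^1 ≅ 0,  Ȟ^2 ≅ Z/7

nerve simplices:
  V12={t1,t2,t3} V13={t2,t5} V14={t1,t3,t5} V23={t2,t4} V24={t1,t3,t4} V34={t4,t5}
  V123={t2} V124={t1,t3} V134={t5} V234={t4}
C dims 4,6,4; δ0: rk_F7 3; δ1: rk_F7 3
degree 0: 4−3−0 = 1 → Ȟ^0 ≅ Z/7
degree 1: 6−3−3 = 0 → Ȟ^1 ≅ 0
degree 2: 4−0−3 = 1 → Ȟ^2 ≅ Z/7


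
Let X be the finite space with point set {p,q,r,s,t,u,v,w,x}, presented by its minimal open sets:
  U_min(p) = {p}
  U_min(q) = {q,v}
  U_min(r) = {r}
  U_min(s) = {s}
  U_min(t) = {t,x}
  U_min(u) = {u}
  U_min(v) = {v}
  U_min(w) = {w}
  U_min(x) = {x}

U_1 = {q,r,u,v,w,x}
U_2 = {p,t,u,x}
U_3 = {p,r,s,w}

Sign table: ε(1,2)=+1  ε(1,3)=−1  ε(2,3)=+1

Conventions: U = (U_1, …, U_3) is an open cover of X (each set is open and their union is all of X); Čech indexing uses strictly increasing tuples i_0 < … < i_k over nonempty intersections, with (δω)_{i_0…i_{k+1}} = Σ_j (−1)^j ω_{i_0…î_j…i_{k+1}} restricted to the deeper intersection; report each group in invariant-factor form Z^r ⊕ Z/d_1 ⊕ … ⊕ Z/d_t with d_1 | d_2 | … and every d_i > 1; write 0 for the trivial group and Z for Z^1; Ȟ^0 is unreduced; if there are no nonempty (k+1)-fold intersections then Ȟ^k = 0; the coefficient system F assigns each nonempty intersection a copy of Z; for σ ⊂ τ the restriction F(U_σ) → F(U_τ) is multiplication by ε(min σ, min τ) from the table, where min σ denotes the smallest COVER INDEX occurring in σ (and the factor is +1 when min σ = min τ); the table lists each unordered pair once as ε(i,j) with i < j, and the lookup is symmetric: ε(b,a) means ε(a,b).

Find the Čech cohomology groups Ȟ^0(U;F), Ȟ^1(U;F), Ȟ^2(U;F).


Ȟ^0 = 0, Ȟ^1 = Z/2, Ȟ^2 = 0

nerve simplices:
  U12={u,x} U13={r,w} U23={p}
C dims 3,3; δ0: rk 3, SNF 1^2·2
degree 0: 3−3−0 = 0 → Ȟ^0 ≅ 0
degree 1: 3−0−3 = 0 plus torsion [2] → Ȟ^1 ≅ Z/2
degree 2: 0−0−0 = 0 → Ȟ^2 ≅ 0


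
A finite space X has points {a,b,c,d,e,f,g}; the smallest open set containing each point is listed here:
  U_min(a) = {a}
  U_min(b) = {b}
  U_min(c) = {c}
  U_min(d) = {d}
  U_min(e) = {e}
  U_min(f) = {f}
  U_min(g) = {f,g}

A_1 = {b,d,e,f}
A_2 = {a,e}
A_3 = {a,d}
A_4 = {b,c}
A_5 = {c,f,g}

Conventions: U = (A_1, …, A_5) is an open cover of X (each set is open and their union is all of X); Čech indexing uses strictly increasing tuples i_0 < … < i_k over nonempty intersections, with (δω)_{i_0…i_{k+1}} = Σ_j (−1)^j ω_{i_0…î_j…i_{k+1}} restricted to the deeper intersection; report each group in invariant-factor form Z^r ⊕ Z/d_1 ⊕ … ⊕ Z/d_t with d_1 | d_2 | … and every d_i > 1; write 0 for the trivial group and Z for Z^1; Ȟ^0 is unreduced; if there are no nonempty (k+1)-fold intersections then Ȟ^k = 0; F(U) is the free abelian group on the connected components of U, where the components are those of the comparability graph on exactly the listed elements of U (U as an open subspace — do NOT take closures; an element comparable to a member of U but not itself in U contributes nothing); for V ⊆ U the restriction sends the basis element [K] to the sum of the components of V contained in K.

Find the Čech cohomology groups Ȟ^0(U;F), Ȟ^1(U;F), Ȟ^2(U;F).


Ȟ^0 ≅ Z^6, Ȟ^1 ≅ 0, Ȟ^2 ≅ 0

nonempty intersections:
  A12={e} A13={d} A14={b} A15={f} A23={a} A45={c}
components per intersection:
  A1: {b} {d} {e} {f}
  A2: {a} {e}
  A3: {a} {d}
  A4: {b} {c}
  A5: {c} {f,g}
  A12: {e}
  A13: {d}
  A14: {b}
  A15: {f}
  A23: {a}
  A45: {c}
C dims 12,6; δ0: rk 6, SNF 1^6
Ȟ^0: (12−6)−0=6 ⇒ Z^6
Ȟ^1: (6−0)−6=0 ⇒ 0
Ȟ^2: (0−0)−0=0 ⇒ 0


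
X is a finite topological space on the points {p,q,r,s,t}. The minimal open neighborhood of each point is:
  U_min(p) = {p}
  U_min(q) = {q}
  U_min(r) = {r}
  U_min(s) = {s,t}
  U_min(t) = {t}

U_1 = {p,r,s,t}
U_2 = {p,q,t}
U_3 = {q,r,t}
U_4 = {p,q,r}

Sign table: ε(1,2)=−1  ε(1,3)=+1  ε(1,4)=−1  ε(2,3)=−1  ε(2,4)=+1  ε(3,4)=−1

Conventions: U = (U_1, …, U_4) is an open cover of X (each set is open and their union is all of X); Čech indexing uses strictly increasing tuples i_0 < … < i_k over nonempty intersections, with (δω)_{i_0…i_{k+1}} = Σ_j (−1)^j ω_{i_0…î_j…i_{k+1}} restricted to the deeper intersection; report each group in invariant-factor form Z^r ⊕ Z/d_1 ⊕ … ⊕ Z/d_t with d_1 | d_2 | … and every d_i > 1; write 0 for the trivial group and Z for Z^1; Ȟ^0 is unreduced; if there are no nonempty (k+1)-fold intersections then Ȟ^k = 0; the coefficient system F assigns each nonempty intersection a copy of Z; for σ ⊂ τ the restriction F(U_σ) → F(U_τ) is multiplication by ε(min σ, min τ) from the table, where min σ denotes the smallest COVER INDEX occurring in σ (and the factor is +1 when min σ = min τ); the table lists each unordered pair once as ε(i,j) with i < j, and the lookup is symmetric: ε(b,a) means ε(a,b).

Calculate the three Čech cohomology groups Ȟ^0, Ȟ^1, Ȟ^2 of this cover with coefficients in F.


nonempty intersections:
  U12={p,t} U13={r,t} U14={p,r} U23={q,t} U24={p,q} U34={q,r}
  U123={t} U124={p} U134={r} U234={q}
C dims 4,6,4; δ0: rk 3, SNF 1^3; δ1: rk 3, SNF 1^3
Ȟ^0: (4−3)−0=1 ⇒ Z
Ȟ^1: (6−3)−3=0 ⇒ 0
Ȟ^2: (4−0)−3=1 ⇒ Z

Ȟ^0(U;F) ≅ Z, Ȟ^1(U;F) ≅ 0 and Ȟ^2(U;F) ≅ Z


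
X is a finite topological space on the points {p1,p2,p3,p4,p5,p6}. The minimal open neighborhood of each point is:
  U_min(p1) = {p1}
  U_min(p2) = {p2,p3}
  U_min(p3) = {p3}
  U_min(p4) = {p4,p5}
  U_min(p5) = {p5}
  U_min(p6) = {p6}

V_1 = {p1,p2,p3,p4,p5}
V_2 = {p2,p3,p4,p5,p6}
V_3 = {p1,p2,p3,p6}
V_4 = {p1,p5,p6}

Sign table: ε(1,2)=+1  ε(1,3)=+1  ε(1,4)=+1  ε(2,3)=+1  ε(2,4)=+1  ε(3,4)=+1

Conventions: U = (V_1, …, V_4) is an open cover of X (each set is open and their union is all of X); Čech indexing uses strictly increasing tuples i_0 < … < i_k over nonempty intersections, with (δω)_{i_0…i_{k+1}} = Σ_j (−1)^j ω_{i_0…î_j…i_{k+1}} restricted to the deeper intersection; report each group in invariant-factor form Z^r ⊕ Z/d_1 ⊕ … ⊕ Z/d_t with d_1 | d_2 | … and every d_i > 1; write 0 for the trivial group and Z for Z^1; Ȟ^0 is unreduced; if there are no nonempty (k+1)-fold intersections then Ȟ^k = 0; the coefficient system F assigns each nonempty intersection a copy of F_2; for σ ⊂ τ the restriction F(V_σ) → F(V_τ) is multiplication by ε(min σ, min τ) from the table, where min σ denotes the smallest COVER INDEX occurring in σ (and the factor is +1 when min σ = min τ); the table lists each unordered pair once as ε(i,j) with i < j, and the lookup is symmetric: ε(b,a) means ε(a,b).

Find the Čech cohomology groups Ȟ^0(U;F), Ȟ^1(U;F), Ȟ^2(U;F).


Ȟ^0 ≅ Z/2, Ȟ^1 ≅ 0 and Ȟ^2 ≅ Z/2

nerve simplices:
  V12={p2,p3,p4,p5} V13={p1,p2,p3} V14={p1,p5} V23={p2,p3,p6} V24={p5,p6} V34={p1,p6}
  V123={p2,p3} V124={p5} V134={p1} V234={p6}
C dims 4,6,4; δ0: rk_F2 3; δ1: rk_F2 3
degree 0: 4−3−0 = 1 → Ȟ^0 ≅ Z/2
degree 1: 6−3−3 = 0 → Ȟ^1 ≅ 0
degree 2: 4−0−3 = 1 → Ȟ^2 ≅ Z/2


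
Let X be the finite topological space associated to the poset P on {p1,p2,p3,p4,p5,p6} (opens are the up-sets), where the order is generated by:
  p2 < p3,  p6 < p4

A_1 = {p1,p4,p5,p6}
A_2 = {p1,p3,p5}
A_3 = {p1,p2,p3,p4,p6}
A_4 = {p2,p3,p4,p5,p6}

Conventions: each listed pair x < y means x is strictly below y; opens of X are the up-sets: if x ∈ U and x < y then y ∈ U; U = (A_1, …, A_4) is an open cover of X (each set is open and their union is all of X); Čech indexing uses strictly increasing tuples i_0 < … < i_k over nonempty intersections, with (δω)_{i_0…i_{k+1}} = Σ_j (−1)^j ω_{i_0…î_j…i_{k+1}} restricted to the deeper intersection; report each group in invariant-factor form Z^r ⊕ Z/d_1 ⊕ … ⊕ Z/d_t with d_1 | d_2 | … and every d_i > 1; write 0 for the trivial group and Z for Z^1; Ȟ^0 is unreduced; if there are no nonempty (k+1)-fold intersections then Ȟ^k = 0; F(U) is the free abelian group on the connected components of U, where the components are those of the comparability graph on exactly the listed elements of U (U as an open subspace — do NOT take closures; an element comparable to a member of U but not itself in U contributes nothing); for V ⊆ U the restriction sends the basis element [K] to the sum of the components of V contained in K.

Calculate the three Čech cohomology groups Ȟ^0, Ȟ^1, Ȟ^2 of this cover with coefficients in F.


Ȟ^0(U;F) ≅ Z^4; Ȟ^1(U;F) ≅ 0; Ȟ^2(U;F) ≅ 0

intersection data:
  A12={p1,p5} A13={p1,p4,p6} A14={p4,p5,p6} A23={p1,p3} A24={p3,p5} A34={p2,p3,p4,p6}
  A123={p1} A124={p5} A134={p4,p6} A234={p3}
components per intersection:
  A1: {p1} {p4,p6} {p5}
  A2: {p1} {p3} {p5}
  A3: {p1} {p2,p3} {p4,p6}
  A4: {p2,p3} {p4,p6} {p5}
  A12: {p1} {p5}
  A13: {p1} {p4,p6}
  A14: {p4,p6} {p5}
  A23: {p1} {p3}
  A24: {p3} {p5}
  A34: {p2,p3} {p4,p6}
  A123: {p1}
  A124: {p5}
  A134: {p4,p6}
  A234: {p3}
C dims 12,12,4; δ0: rk 8, SNF 1^8; δ1: rk 4, SNF 1^4
Ȟ^0 = (12 − 8) − 0 = 4, so Ȟ^0 ≅ Z^4
Ȟ^1 = (12 − 4) − 8 = 0, so Ȟ^1 ≅ 0
Ȟ^2 = (4 − 0) − 4 = 0, so Ȟ^2 ≅ 0


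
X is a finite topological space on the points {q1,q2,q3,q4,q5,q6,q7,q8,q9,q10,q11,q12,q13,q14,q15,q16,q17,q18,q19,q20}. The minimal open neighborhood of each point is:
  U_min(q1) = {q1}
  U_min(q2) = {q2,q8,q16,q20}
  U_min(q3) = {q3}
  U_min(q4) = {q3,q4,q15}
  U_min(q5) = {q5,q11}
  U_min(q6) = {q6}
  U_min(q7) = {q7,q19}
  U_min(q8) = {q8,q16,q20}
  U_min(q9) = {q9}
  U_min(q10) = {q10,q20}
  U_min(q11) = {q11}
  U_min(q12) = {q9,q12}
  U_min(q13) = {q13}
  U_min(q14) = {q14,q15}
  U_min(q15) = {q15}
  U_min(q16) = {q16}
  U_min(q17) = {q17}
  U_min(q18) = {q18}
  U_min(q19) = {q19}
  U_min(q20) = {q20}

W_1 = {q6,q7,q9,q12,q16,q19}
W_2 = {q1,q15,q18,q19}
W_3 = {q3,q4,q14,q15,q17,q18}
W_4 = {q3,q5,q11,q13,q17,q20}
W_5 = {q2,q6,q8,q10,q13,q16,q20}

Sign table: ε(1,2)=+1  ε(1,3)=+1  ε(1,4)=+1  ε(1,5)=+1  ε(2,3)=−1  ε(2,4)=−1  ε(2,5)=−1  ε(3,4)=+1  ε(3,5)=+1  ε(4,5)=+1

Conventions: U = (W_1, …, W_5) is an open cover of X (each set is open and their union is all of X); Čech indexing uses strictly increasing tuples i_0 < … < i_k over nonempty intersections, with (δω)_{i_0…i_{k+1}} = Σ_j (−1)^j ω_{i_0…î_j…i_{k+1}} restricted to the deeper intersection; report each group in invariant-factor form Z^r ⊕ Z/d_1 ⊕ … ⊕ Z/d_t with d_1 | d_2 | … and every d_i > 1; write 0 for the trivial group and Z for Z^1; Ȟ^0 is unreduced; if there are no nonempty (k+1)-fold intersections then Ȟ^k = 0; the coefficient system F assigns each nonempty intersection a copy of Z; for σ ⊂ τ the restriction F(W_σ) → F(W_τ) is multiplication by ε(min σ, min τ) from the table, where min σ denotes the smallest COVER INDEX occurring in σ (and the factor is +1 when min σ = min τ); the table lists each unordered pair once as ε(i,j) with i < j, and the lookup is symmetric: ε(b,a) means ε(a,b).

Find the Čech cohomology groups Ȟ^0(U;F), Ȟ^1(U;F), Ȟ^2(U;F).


Ȟ^0 ≅ 0, Ȟ^1 ≅ Z/2, Ȟ^2 ≅ 0

nerve simplices:
  W12={q19} W15={q6,q16} W23={q15,q18} W34={q3,q17} W45={q13,q20}
C dims 5,5; δ0: rk 5, SNF 1^4·2
degree 0: 5−5−0 = 0 → Ȟ^0 ≅ 0
degree 1: 5−0−5 = 0 plus torsion [2] → Ȟ^1 ≅ Z/2
degree 2: 0−0−0 = 0 → Ȟ^2 ≅ 0


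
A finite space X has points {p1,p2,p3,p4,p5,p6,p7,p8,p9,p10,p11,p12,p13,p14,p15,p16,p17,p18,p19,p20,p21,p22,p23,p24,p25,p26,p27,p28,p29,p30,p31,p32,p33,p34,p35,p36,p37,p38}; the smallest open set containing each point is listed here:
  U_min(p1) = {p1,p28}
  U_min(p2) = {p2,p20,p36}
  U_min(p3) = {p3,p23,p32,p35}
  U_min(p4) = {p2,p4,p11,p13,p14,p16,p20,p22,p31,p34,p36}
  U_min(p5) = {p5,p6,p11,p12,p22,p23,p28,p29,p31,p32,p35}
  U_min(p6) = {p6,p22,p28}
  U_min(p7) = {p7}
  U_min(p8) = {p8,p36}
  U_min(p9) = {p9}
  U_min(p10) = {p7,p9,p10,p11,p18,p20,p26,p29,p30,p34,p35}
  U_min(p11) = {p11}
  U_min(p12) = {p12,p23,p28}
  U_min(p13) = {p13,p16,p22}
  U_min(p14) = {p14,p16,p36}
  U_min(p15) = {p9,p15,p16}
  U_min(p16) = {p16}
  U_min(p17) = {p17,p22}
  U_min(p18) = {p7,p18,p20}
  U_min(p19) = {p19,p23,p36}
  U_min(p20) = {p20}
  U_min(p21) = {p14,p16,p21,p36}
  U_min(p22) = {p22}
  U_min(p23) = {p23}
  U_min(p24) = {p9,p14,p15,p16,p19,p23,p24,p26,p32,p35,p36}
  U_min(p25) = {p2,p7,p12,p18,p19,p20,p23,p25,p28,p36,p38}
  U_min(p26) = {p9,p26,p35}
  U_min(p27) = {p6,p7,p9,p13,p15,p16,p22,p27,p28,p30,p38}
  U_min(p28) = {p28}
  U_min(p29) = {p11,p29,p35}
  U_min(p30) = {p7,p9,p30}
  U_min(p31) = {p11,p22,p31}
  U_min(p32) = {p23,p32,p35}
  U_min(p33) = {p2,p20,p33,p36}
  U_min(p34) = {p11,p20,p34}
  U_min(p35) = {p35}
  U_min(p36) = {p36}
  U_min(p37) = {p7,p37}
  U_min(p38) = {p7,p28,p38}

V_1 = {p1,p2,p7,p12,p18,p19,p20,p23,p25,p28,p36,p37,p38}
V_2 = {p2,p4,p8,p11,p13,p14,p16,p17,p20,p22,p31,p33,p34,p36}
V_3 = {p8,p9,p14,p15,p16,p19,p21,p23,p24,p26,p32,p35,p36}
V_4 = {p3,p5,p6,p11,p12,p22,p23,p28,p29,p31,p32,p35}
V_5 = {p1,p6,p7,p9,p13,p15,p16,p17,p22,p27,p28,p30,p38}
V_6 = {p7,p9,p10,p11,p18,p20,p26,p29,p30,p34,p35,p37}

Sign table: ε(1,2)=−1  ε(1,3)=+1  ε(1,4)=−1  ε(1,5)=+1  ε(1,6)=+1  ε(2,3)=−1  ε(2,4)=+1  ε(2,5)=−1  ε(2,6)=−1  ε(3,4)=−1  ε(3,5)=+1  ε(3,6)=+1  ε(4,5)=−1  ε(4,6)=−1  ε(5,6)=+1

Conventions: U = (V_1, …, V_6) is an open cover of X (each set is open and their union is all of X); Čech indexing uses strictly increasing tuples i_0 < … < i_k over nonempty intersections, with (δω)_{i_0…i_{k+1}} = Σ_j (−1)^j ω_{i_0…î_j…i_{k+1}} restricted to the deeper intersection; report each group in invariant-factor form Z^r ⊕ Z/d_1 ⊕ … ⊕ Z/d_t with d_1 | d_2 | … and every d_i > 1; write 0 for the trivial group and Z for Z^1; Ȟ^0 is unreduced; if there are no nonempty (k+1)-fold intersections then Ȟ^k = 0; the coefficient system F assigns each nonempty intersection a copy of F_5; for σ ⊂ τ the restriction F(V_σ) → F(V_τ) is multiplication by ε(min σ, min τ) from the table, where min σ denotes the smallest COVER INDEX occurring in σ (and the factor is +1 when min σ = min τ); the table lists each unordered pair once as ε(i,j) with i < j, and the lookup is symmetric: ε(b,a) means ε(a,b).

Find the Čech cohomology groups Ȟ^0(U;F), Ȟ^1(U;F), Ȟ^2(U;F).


Ȟ^0 = Z/5; Ȟ^1 = 0; Ȟ^2 = 0

nonempty intersections:
  V12={p2,p20,p36} V13={p19,p23,p36} V14={p12,p23,p28} V15={p1,p7,p28,p38} V16={p7,p18,p20,p37} V23={p8,p14,p16,p36} V24={p11,p22,p31} V25={p13,p16,p17,p22} V26={p11,p20,p34} V34={p23,p32,p35} V35={p9,p15,p16} V36={p9,p26,p35} V45={p6,p22,p28} V46={p11,p29,p35} V56={p7,p9,p30}
  V123={p36} V126={p20} V134={p23} V145={p28} V156={p7} V235={p16} V245={p22} V246={p11} V346={p35} V356={p9}
C dims 6,15,10; δ0: rk_F5 5; δ1: rk_F5 10
Ȟ^0: (6−5)−0=1 ⇒ Z/5
Ȟ^1: (15−10)−5=0 ⇒ 0
Ȟ^2: (10−0)−10=0 ⇒ 0
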